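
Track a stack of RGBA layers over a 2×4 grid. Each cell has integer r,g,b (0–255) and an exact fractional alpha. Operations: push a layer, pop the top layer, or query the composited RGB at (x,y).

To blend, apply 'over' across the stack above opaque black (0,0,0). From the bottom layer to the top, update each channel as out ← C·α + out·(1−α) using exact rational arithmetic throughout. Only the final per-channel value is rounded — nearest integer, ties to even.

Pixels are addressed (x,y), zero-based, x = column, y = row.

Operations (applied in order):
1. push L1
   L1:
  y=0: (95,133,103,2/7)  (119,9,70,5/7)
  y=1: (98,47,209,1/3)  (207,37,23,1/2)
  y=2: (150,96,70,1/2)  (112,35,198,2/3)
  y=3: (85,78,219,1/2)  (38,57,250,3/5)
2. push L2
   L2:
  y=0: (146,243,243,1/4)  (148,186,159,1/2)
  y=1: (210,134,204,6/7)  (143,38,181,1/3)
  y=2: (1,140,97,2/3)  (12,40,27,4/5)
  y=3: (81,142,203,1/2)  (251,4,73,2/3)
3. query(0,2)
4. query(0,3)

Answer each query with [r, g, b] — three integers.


query (0,2) [L1,L2] — begin 0,0,0
+L1 (α=1/2) → [75, 48, 35]
+L2 (α=2/3) → [77/3, 328/3, 229/3]
= [26, 109, 76]

at x=0,y=3 over L1,L2:
+L1 (α=1/2) → [85/2, 39, 219/2]
+L2 (α=1/2) → [247/4, 181/2, 625/4]
= [62, 90, 156]


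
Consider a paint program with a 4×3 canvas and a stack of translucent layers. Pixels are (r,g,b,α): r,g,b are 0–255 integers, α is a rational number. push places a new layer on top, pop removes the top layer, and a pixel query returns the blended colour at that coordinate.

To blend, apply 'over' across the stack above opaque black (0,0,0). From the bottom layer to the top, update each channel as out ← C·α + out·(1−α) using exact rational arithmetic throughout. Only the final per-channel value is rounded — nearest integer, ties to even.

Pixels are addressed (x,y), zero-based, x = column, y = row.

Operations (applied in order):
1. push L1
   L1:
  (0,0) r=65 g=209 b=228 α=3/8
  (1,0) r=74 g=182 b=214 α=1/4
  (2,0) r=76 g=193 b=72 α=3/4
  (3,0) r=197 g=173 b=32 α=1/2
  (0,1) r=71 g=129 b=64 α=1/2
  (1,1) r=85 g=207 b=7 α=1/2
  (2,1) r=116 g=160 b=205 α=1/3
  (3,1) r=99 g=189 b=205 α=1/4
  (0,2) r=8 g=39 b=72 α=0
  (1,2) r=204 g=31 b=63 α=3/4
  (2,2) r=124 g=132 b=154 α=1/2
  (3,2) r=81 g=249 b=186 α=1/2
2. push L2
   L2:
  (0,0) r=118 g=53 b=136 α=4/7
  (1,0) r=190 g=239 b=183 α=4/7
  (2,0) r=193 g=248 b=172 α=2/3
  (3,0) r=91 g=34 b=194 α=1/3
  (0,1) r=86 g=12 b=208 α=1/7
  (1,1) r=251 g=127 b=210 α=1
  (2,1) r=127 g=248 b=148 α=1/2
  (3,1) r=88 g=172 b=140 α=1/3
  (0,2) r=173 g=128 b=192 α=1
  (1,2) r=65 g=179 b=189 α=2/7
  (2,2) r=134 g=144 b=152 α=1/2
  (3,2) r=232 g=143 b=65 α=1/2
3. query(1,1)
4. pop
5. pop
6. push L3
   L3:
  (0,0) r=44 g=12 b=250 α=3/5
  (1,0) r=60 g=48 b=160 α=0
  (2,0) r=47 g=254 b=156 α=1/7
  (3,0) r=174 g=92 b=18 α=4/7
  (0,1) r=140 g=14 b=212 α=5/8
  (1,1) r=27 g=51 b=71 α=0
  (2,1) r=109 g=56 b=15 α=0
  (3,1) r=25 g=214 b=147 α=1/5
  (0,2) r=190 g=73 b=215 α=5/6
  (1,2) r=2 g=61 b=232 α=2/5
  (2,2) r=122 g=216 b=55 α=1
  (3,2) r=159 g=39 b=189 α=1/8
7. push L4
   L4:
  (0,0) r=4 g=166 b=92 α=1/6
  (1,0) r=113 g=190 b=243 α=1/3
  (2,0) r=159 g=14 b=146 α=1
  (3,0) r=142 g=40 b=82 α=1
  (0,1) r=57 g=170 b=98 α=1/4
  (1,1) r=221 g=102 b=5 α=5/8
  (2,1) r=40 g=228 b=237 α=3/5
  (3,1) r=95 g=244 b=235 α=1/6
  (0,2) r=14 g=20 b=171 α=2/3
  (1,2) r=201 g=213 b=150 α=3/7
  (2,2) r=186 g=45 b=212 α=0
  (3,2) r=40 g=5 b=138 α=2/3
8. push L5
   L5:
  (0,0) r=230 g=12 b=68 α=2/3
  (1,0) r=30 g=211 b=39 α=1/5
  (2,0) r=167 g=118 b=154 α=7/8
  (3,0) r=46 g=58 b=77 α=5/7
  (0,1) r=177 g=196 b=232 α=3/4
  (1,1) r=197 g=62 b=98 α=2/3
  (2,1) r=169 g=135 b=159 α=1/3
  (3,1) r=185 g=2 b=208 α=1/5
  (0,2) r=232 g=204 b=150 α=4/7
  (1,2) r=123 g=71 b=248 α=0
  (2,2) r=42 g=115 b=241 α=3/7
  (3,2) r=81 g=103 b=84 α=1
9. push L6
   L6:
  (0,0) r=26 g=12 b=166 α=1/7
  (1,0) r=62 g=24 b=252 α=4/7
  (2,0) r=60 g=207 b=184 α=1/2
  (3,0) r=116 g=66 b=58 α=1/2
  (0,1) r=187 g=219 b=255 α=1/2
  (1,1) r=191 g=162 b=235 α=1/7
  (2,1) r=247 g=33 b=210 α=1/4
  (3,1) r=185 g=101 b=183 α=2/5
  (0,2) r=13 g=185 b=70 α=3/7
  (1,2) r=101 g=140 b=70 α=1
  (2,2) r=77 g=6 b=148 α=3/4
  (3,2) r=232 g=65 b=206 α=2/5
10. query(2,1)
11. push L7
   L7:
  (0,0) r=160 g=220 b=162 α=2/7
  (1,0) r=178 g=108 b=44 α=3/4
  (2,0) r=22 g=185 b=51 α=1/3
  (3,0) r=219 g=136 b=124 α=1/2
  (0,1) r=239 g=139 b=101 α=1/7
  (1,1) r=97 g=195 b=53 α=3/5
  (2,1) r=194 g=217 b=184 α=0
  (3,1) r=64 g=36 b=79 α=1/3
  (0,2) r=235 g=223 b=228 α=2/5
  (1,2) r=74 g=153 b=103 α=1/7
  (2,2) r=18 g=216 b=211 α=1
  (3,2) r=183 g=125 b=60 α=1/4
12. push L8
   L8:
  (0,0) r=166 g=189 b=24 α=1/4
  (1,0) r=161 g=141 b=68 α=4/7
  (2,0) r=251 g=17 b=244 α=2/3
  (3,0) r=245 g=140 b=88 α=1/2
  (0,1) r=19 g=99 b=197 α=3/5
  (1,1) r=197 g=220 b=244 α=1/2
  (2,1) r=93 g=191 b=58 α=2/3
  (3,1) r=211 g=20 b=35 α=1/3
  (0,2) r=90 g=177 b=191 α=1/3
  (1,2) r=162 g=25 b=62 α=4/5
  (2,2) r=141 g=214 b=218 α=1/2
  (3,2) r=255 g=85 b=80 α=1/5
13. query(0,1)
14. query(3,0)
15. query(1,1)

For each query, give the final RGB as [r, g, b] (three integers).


at x=1,y=1 over L1,L2:
after L1 α=1/2: [85/2, 207/2, 7/2]
after L2 α=1: [251, 127, 210]
= [251, 127, 210]

at x=2,y=1 over L3,L4,L5,L6:
+L3 (α=0) → [0, 0, 0]
+L4 (α=3/5) → [24, 684/5, 711/5]
+L5 (α=1/3) → [217/3, 681/5, 739/5]
+L6 (α=1/4) → [116, 552/5, 3267/20]
= [116, 110, 163]

at x=0,y=1 over L3,L4,L5,L6,L7,L8:
after L3 α=5/8: [175/2, 35/4, 265/2]
after L4 α=1/4: [639/8, 785/16, 991/8]
after L5 α=3/4: [4887/32, 10193/64, 6559/32]
after L6 α=1/2: [10871/64, 24209/128, 14719/64]
after L7 α=1/7: [40261/224, 81523/448, 47389/224]
after L8 α=3/5: [9329/112, 148051/1120, 113581/560]
→ [83, 132, 203]

at x=3,y=0 over L3,L4,L5,L6,L7,L8:
+L3 (α=4/7) → [696/7, 368/7, 72/7]
+L4 (α=1) → [142, 40, 82]
+L5 (α=5/7) → [514/7, 370/7, 549/7]
+L6 (α=1/2) → [663/7, 416/7, 955/14]
+L7 (α=1/2) → [1098/7, 684/7, 2691/28]
+L8 (α=1/2) → [2813/14, 832/7, 5155/56]
rounded: [201, 119, 92]

at x=1,y=1 over L3,L4,L5,L6,L7,L8:
L3 α=0: [0, 0, 0]
L4 α=5/8: [1105/8, 255/4, 25/8]
L5 α=2/3: [1419/8, 751/12, 531/8]
L6 α=1/7: [5021/28, 1075/14, 2533/28]
L7 α=3/5: [1819/14, 1034/7, 4759/70]
L8 α=1/2: [4577/28, 1287/7, 21839/140]
= [163, 184, 156]


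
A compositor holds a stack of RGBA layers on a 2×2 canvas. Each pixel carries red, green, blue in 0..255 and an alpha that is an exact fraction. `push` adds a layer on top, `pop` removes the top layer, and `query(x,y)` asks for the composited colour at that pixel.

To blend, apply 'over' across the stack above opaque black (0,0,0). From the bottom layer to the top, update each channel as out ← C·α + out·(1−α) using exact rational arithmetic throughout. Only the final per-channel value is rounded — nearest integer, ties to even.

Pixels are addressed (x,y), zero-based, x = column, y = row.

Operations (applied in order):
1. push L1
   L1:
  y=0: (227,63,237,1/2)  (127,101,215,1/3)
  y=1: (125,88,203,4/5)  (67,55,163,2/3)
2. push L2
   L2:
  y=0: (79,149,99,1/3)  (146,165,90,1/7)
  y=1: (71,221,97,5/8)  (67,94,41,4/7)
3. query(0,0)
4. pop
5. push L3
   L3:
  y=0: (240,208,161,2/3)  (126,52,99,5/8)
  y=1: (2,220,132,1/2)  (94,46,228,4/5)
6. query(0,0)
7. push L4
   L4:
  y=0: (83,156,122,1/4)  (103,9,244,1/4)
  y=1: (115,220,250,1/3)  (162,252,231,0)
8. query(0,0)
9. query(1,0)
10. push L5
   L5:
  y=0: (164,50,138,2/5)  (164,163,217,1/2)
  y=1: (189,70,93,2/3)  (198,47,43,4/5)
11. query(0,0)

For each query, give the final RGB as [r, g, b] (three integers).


query (0,0) [L1,L2] — begin 0,0,0
L1 α=1/2: [227/2, 63/2, 237/2]
L2 α=1/3: [102, 212/3, 112]
→ [102, 71, 112]

query (0,0) [L1,L3] — begin 0,0,0
+L1 (α=1/2) → [227/2, 63/2, 237/2]
+L3 (α=2/3) → [1187/6, 895/6, 881/6]
= [198, 149, 147]

(0,0) stack=L1,L3,L4; from [0,0,0]:
+L1 (α=1/2) → [227/2, 63/2, 237/2]
+L3 (α=2/3) → [1187/6, 895/6, 881/6]
+L4 (α=1/4) → [1353/8, 1207/8, 1125/8]
→ [169, 151, 141]

query (1,0) [L1,L3,L4] — begin 0,0,0
+L1 (α=1/3) → [127/3, 101/3, 215/3]
+L3 (α=5/8) → [757/8, 361/8, 355/4]
+L4 (α=1/4) → [3095/32, 1155/32, 2041/16]
= [97, 36, 128]

(0,0) stack=L1,L3,L4,L5; from [0,0,0]:
L1 α=1/2: [227/2, 63/2, 237/2]
L3 α=2/3: [1187/6, 895/6, 881/6]
L4 α=1/4: [1353/8, 1207/8, 1125/8]
L5 α=2/5: [6683/40, 4421/40, 5583/40]
= [167, 111, 140]


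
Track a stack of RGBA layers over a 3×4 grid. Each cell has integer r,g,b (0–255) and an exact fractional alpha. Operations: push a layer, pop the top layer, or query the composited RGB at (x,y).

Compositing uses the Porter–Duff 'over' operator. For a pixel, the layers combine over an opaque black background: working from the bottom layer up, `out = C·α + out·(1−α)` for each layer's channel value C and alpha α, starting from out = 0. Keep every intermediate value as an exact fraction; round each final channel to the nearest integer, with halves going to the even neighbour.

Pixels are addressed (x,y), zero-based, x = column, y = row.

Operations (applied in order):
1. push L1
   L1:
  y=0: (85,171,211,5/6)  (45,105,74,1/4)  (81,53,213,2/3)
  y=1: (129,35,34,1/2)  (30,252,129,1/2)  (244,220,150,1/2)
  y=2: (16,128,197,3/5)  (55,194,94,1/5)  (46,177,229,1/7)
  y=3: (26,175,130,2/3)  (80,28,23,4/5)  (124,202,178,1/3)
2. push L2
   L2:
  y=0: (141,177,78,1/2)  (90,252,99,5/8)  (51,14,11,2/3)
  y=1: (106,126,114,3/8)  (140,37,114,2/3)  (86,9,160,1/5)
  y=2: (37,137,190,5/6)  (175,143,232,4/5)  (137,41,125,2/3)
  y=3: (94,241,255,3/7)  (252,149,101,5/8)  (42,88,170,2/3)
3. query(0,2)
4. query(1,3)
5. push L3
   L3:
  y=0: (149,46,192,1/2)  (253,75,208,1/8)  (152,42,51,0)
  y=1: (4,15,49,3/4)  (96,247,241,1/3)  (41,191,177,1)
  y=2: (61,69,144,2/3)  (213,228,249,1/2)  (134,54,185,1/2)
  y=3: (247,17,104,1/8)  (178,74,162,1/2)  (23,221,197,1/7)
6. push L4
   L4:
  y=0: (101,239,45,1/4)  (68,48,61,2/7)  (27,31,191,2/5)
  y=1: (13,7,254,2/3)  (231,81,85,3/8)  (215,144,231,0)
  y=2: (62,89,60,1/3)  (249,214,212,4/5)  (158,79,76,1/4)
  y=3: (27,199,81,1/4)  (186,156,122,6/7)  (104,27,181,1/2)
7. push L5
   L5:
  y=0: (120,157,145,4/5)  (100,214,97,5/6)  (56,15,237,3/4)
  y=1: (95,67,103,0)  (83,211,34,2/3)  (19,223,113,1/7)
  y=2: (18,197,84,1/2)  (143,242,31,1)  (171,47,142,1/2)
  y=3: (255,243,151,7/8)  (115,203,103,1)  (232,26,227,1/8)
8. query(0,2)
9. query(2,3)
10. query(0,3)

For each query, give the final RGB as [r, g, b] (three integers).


query (0,2) [L1,L2] — begin 0,0,0
L1 α=3/5: [48/5, 384/5, 591/5]
L2 α=5/6: [973/30, 3809/30, 5341/30]
= [32, 127, 178]

(1,3) stack=L1,L2; from [0,0,0]:
after L1 α=4/5: [64, 112/5, 92/5]
after L2 α=5/8: [363/2, 4061/40, 2801/40]
= [182, 102, 70]

(0,2) stack=L1,L2,L3,L4,L5; from [0,0,0]:
+L1 (α=3/5) → [48/5, 384/5, 591/5]
+L2 (α=5/6) → [973/30, 3809/30, 5341/30]
+L3 (α=2/3) → [4633/90, 7949/90, 13981/90]
+L4 (α=1/3) → [7423/135, 11954/135, 16681/135]
+L5 (α=1/2) → [9853/270, 38549/270, 28021/270]
rounded: [36, 143, 104]

at x=2,y=3 over L1,L2,L3,L4,L5:
after L1 α=1/3: [124/3, 202/3, 178/3]
after L2 α=2/3: [376/9, 730/9, 1198/9]
after L3 α=1/7: [821/21, 2123/21, 2987/21]
after L4 α=1/2: [3005/42, 1345/21, 3394/21]
after L5 α=1/8: [4397/48, 1423/24, 4075/24]
→ [92, 59, 170]

(0,3) stack=L1,L2,L3,L4,L5; from [0,0,0]:
after L1 α=2/3: [52/3, 350/3, 260/3]
after L2 α=3/7: [1054/21, 3569/21, 3335/21]
after L3 α=1/8: [1795/24, 905/6, 3647/24]
after L4 α=1/4: [2011/32, 1303/8, 4295/32]
after L5 α=7/8: [59131/256, 14911/64, 38119/256]
rounded: [231, 233, 149]


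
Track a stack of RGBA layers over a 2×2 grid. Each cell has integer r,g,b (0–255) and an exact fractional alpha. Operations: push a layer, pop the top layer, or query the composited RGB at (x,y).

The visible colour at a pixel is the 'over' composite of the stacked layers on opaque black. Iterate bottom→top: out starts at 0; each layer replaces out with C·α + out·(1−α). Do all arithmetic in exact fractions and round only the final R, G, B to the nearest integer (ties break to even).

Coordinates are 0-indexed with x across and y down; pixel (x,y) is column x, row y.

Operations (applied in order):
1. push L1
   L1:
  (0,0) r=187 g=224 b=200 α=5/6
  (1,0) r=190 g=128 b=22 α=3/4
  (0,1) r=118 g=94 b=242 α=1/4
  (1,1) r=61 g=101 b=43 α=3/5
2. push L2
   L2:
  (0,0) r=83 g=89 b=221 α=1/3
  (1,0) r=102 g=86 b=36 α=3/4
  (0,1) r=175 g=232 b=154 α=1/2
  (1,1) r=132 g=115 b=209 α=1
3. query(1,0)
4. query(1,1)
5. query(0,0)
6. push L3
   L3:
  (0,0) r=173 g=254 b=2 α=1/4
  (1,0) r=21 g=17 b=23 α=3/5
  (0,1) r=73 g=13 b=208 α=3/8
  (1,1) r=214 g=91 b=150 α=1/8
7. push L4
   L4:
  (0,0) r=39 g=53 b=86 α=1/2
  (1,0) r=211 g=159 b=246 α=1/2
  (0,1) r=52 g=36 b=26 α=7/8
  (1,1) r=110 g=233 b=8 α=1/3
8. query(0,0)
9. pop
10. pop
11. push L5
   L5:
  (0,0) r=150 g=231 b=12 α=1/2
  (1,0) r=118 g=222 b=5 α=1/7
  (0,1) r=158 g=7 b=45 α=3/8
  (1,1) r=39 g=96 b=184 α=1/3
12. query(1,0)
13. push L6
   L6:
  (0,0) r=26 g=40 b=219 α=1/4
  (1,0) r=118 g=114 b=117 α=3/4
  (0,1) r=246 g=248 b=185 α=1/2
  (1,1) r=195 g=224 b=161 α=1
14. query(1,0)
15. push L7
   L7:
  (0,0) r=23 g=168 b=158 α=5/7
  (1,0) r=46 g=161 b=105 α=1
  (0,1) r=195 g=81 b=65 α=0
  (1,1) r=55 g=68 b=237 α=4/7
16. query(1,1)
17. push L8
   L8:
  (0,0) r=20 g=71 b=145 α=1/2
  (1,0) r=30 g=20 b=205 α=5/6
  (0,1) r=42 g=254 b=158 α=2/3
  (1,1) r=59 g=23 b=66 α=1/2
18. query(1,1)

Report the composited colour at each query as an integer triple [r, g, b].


query (1,0) [L1,L2] — begin 0,0,0
+L1 (α=3/4) → [285/2, 96, 33/2]
+L2 (α=3/4) → [897/8, 177/2, 249/8]
→ [112, 88, 31]

query (1,1) [L1,L2] — begin 0,0,0
after L1 α=3/5: [183/5, 303/5, 129/5]
after L2 α=1: [132, 115, 209]
= [132, 115, 209]

(0,0) stack=L1,L2; from [0,0,0]:
after L1 α=5/6: [935/6, 560/3, 500/3]
after L2 α=1/3: [1184/9, 1387/9, 1663/9]
rounded: [132, 154, 185]

query (0,0) [L1,L2,L3,L4] — begin 0,0,0
+L1 (α=5/6) → [935/6, 560/3, 500/3]
+L2 (α=1/3) → [1184/9, 1387/9, 1663/9]
+L3 (α=1/4) → [1703/12, 2149/12, 1669/12]
+L4 (α=1/2) → [2171/24, 2785/24, 2701/24]
rounded: [90, 116, 113]

query (1,0) [L1,L2,L5] — begin 0,0,0
L1 α=3/4: [285/2, 96, 33/2]
L2 α=3/4: [897/8, 177/2, 249/8]
L5 α=1/7: [3163/28, 753/7, 767/28]
rounded: [113, 108, 27]

at x=1,y=0 over L1,L2,L5,L6:
L1 α=3/4: [285/2, 96, 33/2]
L2 α=3/4: [897/8, 177/2, 249/8]
L5 α=1/7: [3163/28, 753/7, 767/28]
L6 α=3/4: [13075/112, 3147/28, 10595/112]
rounded: [117, 112, 95]

at x=1,y=1 over L1,L2,L5,L6,L7:
+L1 (α=3/5) → [183/5, 303/5, 129/5]
+L2 (α=1) → [132, 115, 209]
+L5 (α=1/3) → [101, 326/3, 602/3]
+L6 (α=1) → [195, 224, 161]
+L7 (α=4/7) → [115, 944/7, 1431/7]
= [115, 135, 204]

at x=1,y=1 over L1,L2,L5,L6,L7,L8:
after L1 α=3/5: [183/5, 303/5, 129/5]
after L2 α=1: [132, 115, 209]
after L5 α=1/3: [101, 326/3, 602/3]
after L6 α=1: [195, 224, 161]
after L7 α=4/7: [115, 944/7, 1431/7]
after L8 α=1/2: [87, 1105/14, 1893/14]
→ [87, 79, 135]


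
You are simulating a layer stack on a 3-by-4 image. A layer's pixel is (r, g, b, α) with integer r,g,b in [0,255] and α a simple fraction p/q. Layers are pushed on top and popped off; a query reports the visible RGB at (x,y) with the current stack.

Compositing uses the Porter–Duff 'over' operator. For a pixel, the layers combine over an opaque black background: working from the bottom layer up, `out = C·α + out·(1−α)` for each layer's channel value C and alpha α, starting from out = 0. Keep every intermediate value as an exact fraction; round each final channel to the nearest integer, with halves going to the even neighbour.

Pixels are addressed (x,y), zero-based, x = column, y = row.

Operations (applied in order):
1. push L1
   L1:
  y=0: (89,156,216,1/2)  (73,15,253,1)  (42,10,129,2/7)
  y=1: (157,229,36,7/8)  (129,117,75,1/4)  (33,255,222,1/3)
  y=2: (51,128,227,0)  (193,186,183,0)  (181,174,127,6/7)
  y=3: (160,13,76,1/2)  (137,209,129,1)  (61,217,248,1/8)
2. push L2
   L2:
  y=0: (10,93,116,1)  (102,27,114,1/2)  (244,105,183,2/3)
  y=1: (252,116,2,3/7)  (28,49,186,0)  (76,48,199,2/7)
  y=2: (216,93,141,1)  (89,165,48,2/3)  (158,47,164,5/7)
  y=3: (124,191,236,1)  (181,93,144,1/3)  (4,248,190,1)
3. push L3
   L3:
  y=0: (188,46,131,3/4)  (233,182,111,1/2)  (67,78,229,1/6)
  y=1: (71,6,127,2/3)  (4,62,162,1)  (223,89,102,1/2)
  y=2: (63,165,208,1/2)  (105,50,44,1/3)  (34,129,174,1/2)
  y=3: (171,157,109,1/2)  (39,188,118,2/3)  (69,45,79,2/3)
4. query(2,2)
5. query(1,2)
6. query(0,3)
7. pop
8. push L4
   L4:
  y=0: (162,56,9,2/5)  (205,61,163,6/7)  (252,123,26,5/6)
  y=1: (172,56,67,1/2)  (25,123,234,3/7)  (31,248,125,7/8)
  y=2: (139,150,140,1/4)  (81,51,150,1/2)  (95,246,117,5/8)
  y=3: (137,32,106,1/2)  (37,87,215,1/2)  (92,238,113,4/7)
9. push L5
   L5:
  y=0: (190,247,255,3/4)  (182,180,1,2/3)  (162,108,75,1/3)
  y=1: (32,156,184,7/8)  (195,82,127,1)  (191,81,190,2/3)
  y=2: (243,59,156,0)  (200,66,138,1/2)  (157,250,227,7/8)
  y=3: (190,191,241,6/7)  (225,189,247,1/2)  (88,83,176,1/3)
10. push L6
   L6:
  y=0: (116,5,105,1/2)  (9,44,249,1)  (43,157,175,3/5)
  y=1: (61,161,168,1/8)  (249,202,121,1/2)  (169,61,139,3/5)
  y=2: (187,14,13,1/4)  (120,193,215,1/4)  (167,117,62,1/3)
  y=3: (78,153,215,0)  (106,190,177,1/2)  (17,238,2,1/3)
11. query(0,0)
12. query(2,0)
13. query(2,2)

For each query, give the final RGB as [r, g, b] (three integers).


(2,2) stack=L1,L2,L3; from [0,0,0]:
after L1 α=6/7: [1086/7, 1044/7, 762/7]
after L2 α=5/7: [7702/49, 3733/49, 7264/49]
after L3 α=1/2: [4684/49, 5027/49, 7895/49]
rounded: [96, 103, 161]

(1,2) stack=L1,L2,L3; from [0,0,0]:
L1 α=0: [0, 0, 0]
L2 α=2/3: [178/3, 110, 32]
L3 α=1/3: [671/9, 90, 36]
rounded: [75, 90, 36]

(0,3) stack=L1,L2,L3; from [0,0,0]:
+L1 (α=1/2) → [80, 13/2, 38]
+L2 (α=1) → [124, 191, 236]
+L3 (α=1/2) → [295/2, 174, 345/2]
→ [148, 174, 172]

at x=0,y=0 over L1,L2,L4,L5,L6:
after L1 α=1/2: [89/2, 78, 108]
after L2 α=1: [10, 93, 116]
after L4 α=2/5: [354/5, 391/5, 366/5]
after L5 α=3/4: [801/5, 1024/5, 4191/20]
after L6 α=1/2: [1381/10, 1049/10, 6291/40]
= [138, 105, 157]

at x=2,y=0 over L1,L2,L4,L5,L6:
L1 α=2/7: [12, 20/7, 258/7]
L2 α=2/3: [500/3, 1490/21, 940/7]
L4 α=5/6: [2140/9, 14405/126, 925/21]
L5 α=1/3: [5738/27, 21209/189, 3425/63]
L6 α=3/5: [14959/135, 131437/945, 7985/63]
= [111, 139, 127]

(2,2) stack=L1,L2,L4,L5,L6; from [0,0,0]:
+L1 (α=6/7) → [1086/7, 1044/7, 762/7]
+L2 (α=5/7) → [7702/49, 3733/49, 7264/49]
+L4 (α=5/8) → [46381/392, 71469/392, 50457/392]
+L5 (α=7/8) → [477189/3136, 757469/3136, 673345/3136]
+L6 (α=1/3) → [739045/4704, 940925/4704, 770561/4704]
→ [157, 200, 164]


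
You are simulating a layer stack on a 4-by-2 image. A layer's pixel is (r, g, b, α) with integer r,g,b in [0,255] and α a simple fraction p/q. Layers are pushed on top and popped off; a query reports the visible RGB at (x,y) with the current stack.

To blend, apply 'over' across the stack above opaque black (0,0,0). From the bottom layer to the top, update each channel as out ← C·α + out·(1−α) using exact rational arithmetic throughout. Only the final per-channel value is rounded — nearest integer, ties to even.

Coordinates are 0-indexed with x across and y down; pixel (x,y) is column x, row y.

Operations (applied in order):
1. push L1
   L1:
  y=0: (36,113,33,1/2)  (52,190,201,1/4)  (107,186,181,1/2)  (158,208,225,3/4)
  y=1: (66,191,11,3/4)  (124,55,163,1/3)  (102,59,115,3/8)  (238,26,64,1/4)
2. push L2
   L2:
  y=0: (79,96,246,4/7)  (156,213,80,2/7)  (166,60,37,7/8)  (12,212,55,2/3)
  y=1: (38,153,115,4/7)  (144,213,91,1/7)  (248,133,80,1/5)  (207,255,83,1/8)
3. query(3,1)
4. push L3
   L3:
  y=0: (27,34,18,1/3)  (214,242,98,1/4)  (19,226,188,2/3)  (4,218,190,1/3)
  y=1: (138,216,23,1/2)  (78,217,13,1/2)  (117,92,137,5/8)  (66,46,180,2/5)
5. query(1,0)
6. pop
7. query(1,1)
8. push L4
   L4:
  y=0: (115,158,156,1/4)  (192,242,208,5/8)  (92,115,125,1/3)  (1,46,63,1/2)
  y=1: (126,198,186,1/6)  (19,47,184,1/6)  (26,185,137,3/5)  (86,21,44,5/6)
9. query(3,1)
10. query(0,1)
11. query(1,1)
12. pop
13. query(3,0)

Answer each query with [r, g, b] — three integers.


at x=3,y=1 over L1,L2:
+L1 (α=1/4) → [119/2, 13/2, 16]
+L2 (α=1/8) → [1247/16, 601/16, 195/8]
= [78, 38, 24]

query (1,0) [L1,L2,L3] — begin 0,0,0
after L1 α=1/4: [13, 95/2, 201/4]
after L2 α=2/7: [377/7, 1327/14, 235/4]
after L3 α=1/4: [2629/28, 7369/56, 1097/16]
= [94, 132, 69]

query (1,1) [L1,L2] — begin 0,0,0
after L1 α=1/3: [124/3, 55/3, 163/3]
after L2 α=1/7: [56, 323/7, 417/7]
→ [56, 46, 60]

query (3,1) [L1,L2,L4] — begin 0,0,0
+L1 (α=1/4) → [119/2, 13/2, 16]
+L2 (α=1/8) → [1247/16, 601/16, 195/8]
+L4 (α=5/6) → [2709/32, 2281/96, 1955/48]
→ [85, 24, 41]

at x=0,y=1 over L1,L2,L4:
L1 α=3/4: [99/2, 573/4, 33/4]
L2 α=4/7: [601/14, 4167/28, 277/4]
L4 α=1/6: [4769/84, 8793/56, 2129/24]
rounded: [57, 157, 89]

query (1,1) [L1,L2,L4] — begin 0,0,0
+L1 (α=1/3) → [124/3, 55/3, 163/3]
+L2 (α=1/7) → [56, 323/7, 417/7]
+L4 (α=1/6) → [299/6, 324/7, 3373/42]
= [50, 46, 80]

at x=3,y=0 over L1,L2:
L1 α=3/4: [237/2, 156, 675/4]
L2 α=2/3: [95/2, 580/3, 1115/12]
= [48, 193, 93]


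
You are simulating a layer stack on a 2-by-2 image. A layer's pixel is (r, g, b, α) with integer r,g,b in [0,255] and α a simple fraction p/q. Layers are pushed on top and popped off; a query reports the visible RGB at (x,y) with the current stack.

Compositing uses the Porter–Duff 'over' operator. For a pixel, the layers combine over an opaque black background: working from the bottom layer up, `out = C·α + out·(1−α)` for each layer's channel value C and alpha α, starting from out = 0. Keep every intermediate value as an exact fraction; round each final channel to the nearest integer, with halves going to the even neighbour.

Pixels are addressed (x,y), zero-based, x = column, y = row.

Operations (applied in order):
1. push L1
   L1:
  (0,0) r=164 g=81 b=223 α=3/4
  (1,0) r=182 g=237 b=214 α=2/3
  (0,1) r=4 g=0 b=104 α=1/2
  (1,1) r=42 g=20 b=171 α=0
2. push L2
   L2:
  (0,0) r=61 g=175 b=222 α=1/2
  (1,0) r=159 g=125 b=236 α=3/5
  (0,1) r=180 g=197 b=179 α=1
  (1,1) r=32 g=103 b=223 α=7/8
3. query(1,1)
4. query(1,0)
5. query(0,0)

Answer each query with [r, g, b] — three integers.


at x=1,y=1 over L1,L2:
L1 α=0: [0, 0, 0]
L2 α=7/8: [28, 721/8, 1561/8]
→ [28, 90, 195]

query (1,0) [L1,L2] — begin 0,0,0
+L1 (α=2/3) → [364/3, 158, 428/3]
+L2 (α=3/5) → [2159/15, 691/5, 596/3]
→ [144, 138, 199]

at x=0,y=0 over L1,L2:
L1 α=3/4: [123, 243/4, 669/4]
L2 α=1/2: [92, 943/8, 1557/8]
→ [92, 118, 195]


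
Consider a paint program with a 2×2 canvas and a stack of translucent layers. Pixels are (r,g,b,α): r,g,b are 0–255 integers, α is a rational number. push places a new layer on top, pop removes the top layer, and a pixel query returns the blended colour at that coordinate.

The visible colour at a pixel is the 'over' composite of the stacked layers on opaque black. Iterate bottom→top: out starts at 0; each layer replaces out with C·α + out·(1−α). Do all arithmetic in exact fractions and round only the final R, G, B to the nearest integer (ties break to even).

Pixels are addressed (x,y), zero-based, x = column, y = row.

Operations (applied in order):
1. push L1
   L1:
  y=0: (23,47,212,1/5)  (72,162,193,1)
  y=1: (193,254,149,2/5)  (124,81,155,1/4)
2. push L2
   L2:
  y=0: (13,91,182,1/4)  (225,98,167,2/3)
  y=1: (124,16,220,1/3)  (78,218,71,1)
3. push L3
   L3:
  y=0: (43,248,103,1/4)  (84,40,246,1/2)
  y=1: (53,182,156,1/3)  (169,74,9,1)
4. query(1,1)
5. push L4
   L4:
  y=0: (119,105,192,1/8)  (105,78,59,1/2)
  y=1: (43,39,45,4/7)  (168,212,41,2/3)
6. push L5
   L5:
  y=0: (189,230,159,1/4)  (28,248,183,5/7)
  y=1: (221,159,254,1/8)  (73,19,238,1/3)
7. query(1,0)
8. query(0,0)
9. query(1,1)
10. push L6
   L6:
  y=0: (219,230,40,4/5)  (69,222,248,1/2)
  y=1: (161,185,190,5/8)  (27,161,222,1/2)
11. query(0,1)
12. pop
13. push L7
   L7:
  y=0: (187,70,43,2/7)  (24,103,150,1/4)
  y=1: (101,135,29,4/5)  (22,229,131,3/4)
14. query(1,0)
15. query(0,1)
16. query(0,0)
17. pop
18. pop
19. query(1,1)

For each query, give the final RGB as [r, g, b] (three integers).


query (1,1) [L1,L2,L3] — begin 0,0,0
L1 α=1/4: [31, 81/4, 155/4]
L2 α=1: [78, 218, 71]
L3 α=1: [169, 74, 9]
→ [169, 74, 9]

query (1,0) [L1,L2,L3,L4,L5] — begin 0,0,0
after L1 α=1: [72, 162, 193]
after L2 α=2/3: [174, 358/3, 527/3]
after L3 α=1/2: [129, 239/3, 1265/6]
after L4 α=1/2: [117, 473/6, 1619/12]
after L5 α=5/7: [374/7, 599/3, 7109/42]
→ [53, 200, 169]

at x=0,y=0 over L1,L2,L3,L4,L5:
+L1 (α=1/5) → [23/5, 47/5, 212/5]
+L2 (α=1/4) → [67/10, 149/5, 773/10]
+L3 (α=1/4) → [631/40, 1687/20, 3349/40]
+L4 (α=1/8) → [9177/320, 13909/160, 31123/320]
+L5 (α=1/4) → [88011/1280, 78527/640, 144249/1280]
→ [69, 123, 113]

query (1,1) [L1,L2,L3,L4,L5] — begin 0,0,0
L1 α=1/4: [31, 81/4, 155/4]
L2 α=1: [78, 218, 71]
L3 α=1: [169, 74, 9]
L4 α=2/3: [505/3, 166, 91/3]
L5 α=1/3: [1229/9, 117, 896/9]
= [137, 117, 100]

query (0,1) [L1,L2,L3,L4,L5,L6] — begin 0,0,0
+L1 (α=2/5) → [386/5, 508/5, 298/5]
+L2 (α=1/3) → [464/5, 1096/15, 1696/15]
+L3 (α=1/3) → [1193/15, 4922/45, 5732/45]
+L4 (α=4/7) → [2053/35, 7262/105, 8432/105]
+L5 (α=1/8) → [1579/20, 9647/120, 6121/60]
+L6 (α=5/8) → [20837/160, 46647/320, 25121/160]
= [130, 146, 157]

(1,0) stack=L1,L2,L3,L4,L5,L7; from [0,0,0]:
L1 α=1: [72, 162, 193]
L2 α=2/3: [174, 358/3, 527/3]
L3 α=1/2: [129, 239/3, 1265/6]
L4 α=1/2: [117, 473/6, 1619/12]
L5 α=5/7: [374/7, 599/3, 7109/42]
L7 α=1/4: [645/14, 351/2, 9209/56]
= [46, 176, 164]

(0,1) stack=L1,L2,L3,L4,L5,L7; from [0,0,0]:
after L1 α=2/5: [386/5, 508/5, 298/5]
after L2 α=1/3: [464/5, 1096/15, 1696/15]
after L3 α=1/3: [1193/15, 4922/45, 5732/45]
after L4 α=4/7: [2053/35, 7262/105, 8432/105]
after L5 α=1/8: [1579/20, 9647/120, 6121/60]
after L7 α=4/5: [9659/100, 74447/600, 13081/300]
rounded: [97, 124, 44]

query (0,0) [L1,L2,L3,L4,L5,L7] — begin 0,0,0
L1 α=1/5: [23/5, 47/5, 212/5]
L2 α=1/4: [67/10, 149/5, 773/10]
L3 α=1/4: [631/40, 1687/20, 3349/40]
L4 α=1/8: [9177/320, 13909/160, 31123/320]
L5 α=1/4: [88011/1280, 78527/640, 144249/1280]
L7 α=2/7: [183755/1792, 96447/896, 166265/1792]
→ [103, 108, 93]

query (1,1) [L1,L2,L3,L4] — begin 0,0,0
after L1 α=1/4: [31, 81/4, 155/4]
after L2 α=1: [78, 218, 71]
after L3 α=1: [169, 74, 9]
after L4 α=2/3: [505/3, 166, 91/3]
rounded: [168, 166, 30]


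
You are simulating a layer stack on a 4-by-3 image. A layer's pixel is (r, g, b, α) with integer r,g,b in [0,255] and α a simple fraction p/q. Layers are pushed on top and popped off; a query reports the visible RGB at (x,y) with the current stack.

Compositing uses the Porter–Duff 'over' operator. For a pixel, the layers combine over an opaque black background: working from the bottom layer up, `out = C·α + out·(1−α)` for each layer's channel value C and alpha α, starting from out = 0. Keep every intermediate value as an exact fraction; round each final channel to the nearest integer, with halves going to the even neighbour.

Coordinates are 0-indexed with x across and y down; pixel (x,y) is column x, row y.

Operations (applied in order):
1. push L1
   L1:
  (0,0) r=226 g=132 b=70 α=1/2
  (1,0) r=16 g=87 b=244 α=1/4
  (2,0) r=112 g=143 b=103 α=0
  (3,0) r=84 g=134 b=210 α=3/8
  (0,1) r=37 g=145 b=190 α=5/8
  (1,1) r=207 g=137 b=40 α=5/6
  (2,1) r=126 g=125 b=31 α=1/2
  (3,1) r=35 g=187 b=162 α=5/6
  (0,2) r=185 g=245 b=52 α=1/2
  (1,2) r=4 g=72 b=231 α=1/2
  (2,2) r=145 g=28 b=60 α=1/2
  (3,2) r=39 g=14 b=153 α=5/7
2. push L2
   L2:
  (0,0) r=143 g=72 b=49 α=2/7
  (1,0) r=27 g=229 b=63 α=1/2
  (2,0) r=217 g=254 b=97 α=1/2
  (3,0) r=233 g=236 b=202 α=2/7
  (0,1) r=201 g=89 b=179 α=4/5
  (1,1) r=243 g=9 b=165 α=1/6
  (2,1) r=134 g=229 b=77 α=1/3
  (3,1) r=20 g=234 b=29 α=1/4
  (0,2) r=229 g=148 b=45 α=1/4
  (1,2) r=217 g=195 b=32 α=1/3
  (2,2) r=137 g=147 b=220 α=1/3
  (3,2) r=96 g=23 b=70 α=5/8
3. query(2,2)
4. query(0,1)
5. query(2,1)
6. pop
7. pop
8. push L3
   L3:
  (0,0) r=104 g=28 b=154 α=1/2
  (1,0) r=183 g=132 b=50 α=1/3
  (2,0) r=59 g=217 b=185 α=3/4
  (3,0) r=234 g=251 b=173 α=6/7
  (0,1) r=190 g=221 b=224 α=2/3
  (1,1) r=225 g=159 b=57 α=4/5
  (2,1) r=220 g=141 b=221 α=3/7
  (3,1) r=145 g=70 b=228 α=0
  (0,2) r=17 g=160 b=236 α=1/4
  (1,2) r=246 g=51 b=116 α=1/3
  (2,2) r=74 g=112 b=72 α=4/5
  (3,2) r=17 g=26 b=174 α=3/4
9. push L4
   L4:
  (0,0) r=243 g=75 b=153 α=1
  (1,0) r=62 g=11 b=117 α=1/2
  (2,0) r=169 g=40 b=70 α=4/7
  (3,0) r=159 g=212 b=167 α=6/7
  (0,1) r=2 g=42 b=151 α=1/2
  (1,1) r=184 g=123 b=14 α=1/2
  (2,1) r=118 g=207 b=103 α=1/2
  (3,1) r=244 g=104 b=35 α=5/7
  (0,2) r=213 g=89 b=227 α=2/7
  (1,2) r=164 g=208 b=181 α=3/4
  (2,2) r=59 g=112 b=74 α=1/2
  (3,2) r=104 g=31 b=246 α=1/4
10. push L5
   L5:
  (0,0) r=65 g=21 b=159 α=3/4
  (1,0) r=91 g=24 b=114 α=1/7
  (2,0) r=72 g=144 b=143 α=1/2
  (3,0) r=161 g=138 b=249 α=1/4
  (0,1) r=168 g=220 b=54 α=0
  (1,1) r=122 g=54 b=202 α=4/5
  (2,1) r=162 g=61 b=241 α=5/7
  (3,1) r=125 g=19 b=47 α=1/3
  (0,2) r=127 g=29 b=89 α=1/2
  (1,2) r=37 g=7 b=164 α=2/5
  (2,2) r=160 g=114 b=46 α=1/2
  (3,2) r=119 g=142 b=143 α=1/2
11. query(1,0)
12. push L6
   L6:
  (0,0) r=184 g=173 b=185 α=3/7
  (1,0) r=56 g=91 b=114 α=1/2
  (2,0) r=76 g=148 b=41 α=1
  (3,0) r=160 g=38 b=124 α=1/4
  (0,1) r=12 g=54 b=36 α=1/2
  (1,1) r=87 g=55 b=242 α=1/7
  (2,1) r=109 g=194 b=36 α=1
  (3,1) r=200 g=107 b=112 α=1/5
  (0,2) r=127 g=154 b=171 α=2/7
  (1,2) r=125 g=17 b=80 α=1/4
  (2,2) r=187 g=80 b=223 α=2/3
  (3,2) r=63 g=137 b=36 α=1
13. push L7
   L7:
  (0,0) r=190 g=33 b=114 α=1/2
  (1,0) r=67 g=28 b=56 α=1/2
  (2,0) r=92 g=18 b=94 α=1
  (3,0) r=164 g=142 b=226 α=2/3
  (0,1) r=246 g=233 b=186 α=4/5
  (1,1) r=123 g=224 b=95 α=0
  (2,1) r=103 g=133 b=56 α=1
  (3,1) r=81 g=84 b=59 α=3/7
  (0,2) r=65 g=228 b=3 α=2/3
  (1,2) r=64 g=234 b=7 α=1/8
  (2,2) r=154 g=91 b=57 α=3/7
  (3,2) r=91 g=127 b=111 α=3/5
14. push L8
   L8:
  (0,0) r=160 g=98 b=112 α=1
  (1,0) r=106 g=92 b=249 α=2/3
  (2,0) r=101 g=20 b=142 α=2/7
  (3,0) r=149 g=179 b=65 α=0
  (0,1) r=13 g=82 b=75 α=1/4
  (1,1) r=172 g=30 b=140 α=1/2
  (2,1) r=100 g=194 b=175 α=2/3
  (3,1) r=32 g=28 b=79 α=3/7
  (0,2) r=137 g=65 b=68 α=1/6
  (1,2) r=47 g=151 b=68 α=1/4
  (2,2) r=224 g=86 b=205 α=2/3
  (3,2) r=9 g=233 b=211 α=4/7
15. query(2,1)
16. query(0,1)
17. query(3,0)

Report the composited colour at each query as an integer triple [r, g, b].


(2,2) stack=L1,L2; from [0,0,0]:
after L1 α=1/2: [145/2, 14, 30]
after L2 α=1/3: [94, 175/3, 280/3]
→ [94, 58, 93]

query (0,1) [L1,L2] — begin 0,0,0
L1 α=5/8: [185/8, 725/8, 475/4]
L2 α=4/5: [6617/40, 3573/40, 3339/20]
= [165, 89, 167]

(2,1) stack=L1,L2; from [0,0,0]:
after L1 α=1/2: [63, 125/2, 31/2]
after L2 α=1/3: [260/3, 118, 36]
rounded: [87, 118, 36]

query (1,0) [L3,L4,L5] — begin 0,0,0
after L3 α=1/3: [61, 44, 50/3]
after L4 α=1/2: [123/2, 55/2, 401/6]
after L5 α=1/7: [460/7, 27, 515/7]
→ [66, 27, 74]

at x=2,y=1 over L3,L4,L5,L6,L7,L8:
+L3 (α=3/7) → [660/7, 423/7, 663/7]
+L4 (α=1/2) → [743/7, 936/7, 692/7]
+L5 (α=5/7) → [7156/49, 4007/49, 9819/49]
+L6 (α=1) → [109, 194, 36]
+L7 (α=1) → [103, 133, 56]
+L8 (α=2/3) → [101, 521/3, 406/3]
rounded: [101, 174, 135]

at x=0,y=1 over L3,L4,L5,L6,L7,L8:
L3 α=2/3: [380/3, 442/3, 448/3]
L4 α=1/2: [193/3, 284/3, 901/6]
L5 α=0: [193/3, 284/3, 901/6]
L6 α=1/2: [229/6, 223/3, 1117/12]
L7 α=4/5: [6133/30, 3019/15, 2009/12]
L8 α=1/4: [6263/40, 3429/20, 2309/16]
→ [157, 171, 144]

query (3,0) [L3,L4,L5,L6,L7,L8] — begin 0,0,0
after L3 α=6/7: [1404/7, 1506/7, 1038/7]
after L4 α=6/7: [8082/49, 10410/49, 8052/49]
after L5 α=1/4: [32135/196, 9498/49, 36357/196]
after L6 α=1/4: [127765/784, 7589/49, 133375/784]
after L7 α=2/3: [384917/2352, 21505/147, 162581/784]
after L8 α=0: [384917/2352, 21505/147, 162581/784]
→ [164, 146, 207]


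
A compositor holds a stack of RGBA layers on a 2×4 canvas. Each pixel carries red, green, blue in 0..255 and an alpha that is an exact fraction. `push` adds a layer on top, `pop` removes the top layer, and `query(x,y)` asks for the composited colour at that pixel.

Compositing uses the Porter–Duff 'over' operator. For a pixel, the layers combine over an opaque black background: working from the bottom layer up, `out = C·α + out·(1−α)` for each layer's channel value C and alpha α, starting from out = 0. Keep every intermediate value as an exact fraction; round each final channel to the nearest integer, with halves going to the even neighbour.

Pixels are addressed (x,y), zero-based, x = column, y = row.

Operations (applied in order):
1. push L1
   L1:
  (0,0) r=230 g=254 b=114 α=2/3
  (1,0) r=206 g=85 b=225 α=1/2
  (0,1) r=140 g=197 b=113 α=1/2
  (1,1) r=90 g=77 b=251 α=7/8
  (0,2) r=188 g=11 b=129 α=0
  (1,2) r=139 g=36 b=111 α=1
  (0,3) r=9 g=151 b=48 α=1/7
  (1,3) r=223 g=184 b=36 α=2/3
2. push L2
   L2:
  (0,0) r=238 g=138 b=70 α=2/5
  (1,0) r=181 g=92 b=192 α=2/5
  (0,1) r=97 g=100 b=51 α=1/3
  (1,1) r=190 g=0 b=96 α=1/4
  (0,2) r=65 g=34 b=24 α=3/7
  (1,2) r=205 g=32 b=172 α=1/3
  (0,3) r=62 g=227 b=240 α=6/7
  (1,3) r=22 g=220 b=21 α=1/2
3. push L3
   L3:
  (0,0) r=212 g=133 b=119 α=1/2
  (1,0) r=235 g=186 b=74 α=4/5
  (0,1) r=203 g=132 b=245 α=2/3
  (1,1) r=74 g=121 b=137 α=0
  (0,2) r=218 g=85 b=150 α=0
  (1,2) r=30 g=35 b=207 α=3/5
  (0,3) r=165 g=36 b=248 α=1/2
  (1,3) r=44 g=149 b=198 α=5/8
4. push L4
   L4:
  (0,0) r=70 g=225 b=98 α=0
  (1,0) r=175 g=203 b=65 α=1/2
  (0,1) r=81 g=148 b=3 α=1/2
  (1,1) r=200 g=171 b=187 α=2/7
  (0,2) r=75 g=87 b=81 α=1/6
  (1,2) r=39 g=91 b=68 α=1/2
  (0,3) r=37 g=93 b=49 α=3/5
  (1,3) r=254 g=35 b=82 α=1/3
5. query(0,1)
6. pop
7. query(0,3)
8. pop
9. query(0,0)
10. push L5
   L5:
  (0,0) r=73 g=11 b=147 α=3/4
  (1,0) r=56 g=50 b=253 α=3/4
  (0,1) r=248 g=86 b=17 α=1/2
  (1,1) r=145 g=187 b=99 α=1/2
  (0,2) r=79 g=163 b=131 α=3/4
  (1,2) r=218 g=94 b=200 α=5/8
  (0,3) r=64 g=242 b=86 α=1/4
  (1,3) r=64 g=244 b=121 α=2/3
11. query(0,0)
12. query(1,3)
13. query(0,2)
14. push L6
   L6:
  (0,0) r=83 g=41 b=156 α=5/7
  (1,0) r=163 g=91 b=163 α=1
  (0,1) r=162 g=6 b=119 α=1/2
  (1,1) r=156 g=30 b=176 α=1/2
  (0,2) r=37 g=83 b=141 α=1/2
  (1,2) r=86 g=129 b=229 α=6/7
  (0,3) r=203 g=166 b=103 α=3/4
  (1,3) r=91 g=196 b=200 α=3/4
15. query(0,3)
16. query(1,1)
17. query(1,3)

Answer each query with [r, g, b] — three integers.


query (0,1) [L1,L2,L3,L4] — begin 0,0,0
after L1 α=1/2: [70, 197/2, 113/2]
after L2 α=1/3: [79, 99, 164/3]
after L3 α=2/3: [485/3, 121, 1634/9]
after L4 α=1/2: [364/3, 269/2, 1661/18]
→ [121, 134, 92]

at x=0,y=3 over L1,L2,L3:
after L1 α=1/7: [9/7, 151/7, 48/7]
after L2 α=6/7: [2613/49, 9685/49, 10128/49]
after L3 α=1/2: [5349/49, 11449/98, 11140/49]
rounded: [109, 117, 227]

query (0,0) [L1,L2] — begin 0,0,0
L1 α=2/3: [460/3, 508/3, 76]
L2 α=2/5: [936/5, 784/5, 368/5]
= [187, 157, 74]

query (0,0) [L1,L2,L5] — begin 0,0,0
+L1 (α=2/3) → [460/3, 508/3, 76]
+L2 (α=2/5) → [936/5, 784/5, 368/5]
+L5 (α=3/4) → [2031/20, 949/20, 2573/20]
→ [102, 47, 129]

(1,3) stack=L1,L2,L5; from [0,0,0]:
+L1 (α=2/3) → [446/3, 368/3, 24]
+L2 (α=1/2) → [256/3, 514/3, 45/2]
+L5 (α=2/3) → [640/9, 1978/9, 529/6]
= [71, 220, 88]

at x=0,y=2 over L1,L2,L5:
+L1 (α=0) → [0, 0, 0]
+L2 (α=3/7) → [195/7, 102/7, 72/7]
+L5 (α=3/4) → [927/14, 3525/28, 2823/28]
→ [66, 126, 101]

(0,3) stack=L1,L2,L5,L6; from [0,0,0]:
after L1 α=1/7: [9/7, 151/7, 48/7]
after L2 α=6/7: [2613/49, 9685/49, 10128/49]
after L5 α=1/4: [10975/196, 40913/196, 17299/98]
after L6 α=3/4: [130339/784, 138521/784, 47581/392]
= [166, 177, 121]

at x=1,y=1 over L1,L2,L5,L6:
after L1 α=7/8: [315/4, 539/8, 1757/8]
after L2 α=1/4: [1705/16, 1617/32, 6039/32]
after L5 α=1/2: [4025/32, 7601/64, 9207/64]
after L6 α=1/2: [9017/64, 9521/128, 20471/128]
= [141, 74, 160]

at x=1,y=3 over L1,L2,L5,L6:
after L1 α=2/3: [446/3, 368/3, 24]
after L2 α=1/2: [256/3, 514/3, 45/2]
after L5 α=2/3: [640/9, 1978/9, 529/6]
after L6 α=3/4: [3097/36, 3635/18, 4129/24]
→ [86, 202, 172]


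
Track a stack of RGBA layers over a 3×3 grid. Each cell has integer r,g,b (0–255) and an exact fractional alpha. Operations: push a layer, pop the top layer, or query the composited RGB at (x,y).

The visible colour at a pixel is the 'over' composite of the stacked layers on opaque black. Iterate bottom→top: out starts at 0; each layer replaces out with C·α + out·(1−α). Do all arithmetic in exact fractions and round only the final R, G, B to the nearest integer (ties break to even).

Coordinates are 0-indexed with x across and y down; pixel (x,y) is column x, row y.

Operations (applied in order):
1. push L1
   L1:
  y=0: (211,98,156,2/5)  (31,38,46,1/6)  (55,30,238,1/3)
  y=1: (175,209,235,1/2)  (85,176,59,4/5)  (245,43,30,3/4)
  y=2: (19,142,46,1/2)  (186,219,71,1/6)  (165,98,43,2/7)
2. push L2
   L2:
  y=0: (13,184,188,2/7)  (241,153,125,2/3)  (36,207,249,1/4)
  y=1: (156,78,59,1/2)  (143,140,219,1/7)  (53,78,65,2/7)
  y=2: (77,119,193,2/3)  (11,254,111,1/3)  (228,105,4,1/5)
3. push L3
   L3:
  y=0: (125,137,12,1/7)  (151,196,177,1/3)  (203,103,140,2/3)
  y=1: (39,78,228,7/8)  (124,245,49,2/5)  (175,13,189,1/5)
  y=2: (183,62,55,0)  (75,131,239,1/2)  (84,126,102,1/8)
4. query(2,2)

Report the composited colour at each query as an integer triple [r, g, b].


at x=2,y=2 over L1,L2,L3:
after L1 α=2/7: [330/7, 28, 86/7]
after L2 α=1/5: [2916/35, 217/5, 372/35]
after L3 α=1/8: [417/5, 2149/40, 441/20]
= [83, 54, 22]


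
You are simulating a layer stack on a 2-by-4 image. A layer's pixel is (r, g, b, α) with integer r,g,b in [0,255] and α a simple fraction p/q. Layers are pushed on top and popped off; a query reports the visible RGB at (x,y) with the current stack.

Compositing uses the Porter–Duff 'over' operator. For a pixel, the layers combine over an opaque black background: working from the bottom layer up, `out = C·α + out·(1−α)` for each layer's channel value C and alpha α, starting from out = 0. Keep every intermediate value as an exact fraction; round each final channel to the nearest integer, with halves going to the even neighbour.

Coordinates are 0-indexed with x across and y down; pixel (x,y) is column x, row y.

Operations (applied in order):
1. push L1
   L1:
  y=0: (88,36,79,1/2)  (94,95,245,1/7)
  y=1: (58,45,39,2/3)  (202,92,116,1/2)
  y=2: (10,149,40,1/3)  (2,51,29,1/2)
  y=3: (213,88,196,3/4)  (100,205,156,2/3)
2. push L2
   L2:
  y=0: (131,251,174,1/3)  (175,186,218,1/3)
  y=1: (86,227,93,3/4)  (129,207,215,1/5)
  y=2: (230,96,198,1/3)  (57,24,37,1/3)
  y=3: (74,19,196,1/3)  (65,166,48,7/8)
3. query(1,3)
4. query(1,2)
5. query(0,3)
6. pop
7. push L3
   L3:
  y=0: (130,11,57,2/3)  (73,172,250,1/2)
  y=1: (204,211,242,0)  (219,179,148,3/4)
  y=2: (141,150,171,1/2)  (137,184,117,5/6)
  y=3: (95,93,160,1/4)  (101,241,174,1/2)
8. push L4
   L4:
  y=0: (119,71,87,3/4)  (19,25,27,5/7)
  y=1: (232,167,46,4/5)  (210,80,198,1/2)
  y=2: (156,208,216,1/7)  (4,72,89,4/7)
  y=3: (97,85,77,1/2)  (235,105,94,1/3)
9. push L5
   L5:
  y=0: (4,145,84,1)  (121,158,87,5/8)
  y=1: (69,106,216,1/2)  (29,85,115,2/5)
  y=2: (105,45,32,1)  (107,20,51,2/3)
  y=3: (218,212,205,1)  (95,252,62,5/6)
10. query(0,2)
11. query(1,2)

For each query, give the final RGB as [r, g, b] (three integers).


query (1,3) [L1,L2] — begin 0,0,0
+L1 (α=2/3) → [200/3, 410/3, 104]
+L2 (α=7/8) → [1565/24, 487/3, 55]
= [65, 162, 55]

query (1,2) [L1,L2] — begin 0,0,0
L1 α=1/2: [1, 51/2, 29/2]
L2 α=1/3: [59/3, 25, 22]
= [20, 25, 22]

(0,3) stack=L1,L2; from [0,0,0]:
+L1 (α=3/4) → [639/4, 66, 147]
+L2 (α=1/3) → [787/6, 151/3, 490/3]
rounded: [131, 50, 163]

(0,2) stack=L1,L3,L4,L5; from [0,0,0]:
L1 α=1/3: [10/3, 149/3, 40/3]
L3 α=1/2: [433/6, 599/6, 553/6]
L4 α=1/7: [589/7, 807/7, 769/7]
L5 α=1: [105, 45, 32]
→ [105, 45, 32]

query (1,2) [L1,L3,L4,L5] — begin 0,0,0
L1 α=1/2: [1, 51/2, 29/2]
L3 α=5/6: [343/3, 1891/12, 1199/12]
L4 α=4/7: [359/7, 3043/28, 2623/28]
L5 α=2/3: [619/7, 4163/84, 5479/84]
rounded: [88, 50, 65]


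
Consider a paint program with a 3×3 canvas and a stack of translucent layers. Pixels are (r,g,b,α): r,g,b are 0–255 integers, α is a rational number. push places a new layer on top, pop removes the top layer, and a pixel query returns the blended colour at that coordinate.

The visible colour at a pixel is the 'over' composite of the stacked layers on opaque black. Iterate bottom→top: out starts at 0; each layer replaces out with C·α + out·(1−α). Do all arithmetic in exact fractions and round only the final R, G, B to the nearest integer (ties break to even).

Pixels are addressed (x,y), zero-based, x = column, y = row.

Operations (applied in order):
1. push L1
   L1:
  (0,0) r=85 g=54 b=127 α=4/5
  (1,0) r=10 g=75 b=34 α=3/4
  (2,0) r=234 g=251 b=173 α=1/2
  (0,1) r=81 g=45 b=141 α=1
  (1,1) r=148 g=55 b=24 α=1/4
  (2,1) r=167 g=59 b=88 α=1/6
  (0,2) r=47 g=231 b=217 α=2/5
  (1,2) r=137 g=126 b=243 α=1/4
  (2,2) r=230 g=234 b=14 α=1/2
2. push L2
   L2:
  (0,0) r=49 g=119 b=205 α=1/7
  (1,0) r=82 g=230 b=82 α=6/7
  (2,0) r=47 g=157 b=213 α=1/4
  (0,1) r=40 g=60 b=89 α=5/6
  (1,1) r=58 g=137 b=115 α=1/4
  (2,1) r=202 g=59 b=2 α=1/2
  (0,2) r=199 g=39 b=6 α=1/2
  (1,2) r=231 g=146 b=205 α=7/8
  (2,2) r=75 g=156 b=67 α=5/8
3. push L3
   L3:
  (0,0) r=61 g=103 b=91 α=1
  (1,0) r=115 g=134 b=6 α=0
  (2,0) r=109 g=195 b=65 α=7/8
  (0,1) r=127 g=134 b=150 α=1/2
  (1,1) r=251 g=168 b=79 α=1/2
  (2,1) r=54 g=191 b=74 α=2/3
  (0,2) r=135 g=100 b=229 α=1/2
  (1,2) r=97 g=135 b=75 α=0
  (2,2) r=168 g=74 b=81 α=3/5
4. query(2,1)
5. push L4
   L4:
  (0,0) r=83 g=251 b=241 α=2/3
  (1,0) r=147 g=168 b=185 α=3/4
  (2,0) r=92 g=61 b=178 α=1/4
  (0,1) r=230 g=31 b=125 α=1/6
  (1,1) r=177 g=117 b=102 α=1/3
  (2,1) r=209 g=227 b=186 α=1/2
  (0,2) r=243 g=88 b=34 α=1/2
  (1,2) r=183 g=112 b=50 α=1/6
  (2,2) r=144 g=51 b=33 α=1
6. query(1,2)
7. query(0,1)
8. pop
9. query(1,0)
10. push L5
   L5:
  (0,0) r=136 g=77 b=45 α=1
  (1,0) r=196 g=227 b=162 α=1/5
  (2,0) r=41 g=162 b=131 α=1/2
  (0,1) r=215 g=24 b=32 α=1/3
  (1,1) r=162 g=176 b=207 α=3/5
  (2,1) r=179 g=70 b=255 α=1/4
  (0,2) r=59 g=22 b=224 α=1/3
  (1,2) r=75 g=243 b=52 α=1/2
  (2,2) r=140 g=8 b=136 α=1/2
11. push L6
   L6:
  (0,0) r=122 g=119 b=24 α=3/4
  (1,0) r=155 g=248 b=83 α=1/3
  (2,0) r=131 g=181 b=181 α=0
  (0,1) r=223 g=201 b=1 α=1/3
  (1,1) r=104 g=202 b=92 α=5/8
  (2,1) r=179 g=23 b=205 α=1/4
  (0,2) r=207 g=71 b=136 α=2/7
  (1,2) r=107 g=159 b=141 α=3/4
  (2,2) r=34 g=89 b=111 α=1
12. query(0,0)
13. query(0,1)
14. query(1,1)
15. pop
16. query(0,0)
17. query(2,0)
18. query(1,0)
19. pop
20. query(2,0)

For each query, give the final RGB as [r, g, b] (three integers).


query (2,1) [L1,L2,L3] — begin 0,0,0
after L1 α=1/6: [167/6, 59/6, 44/3]
after L2 α=1/2: [1379/12, 413/12, 25/3]
after L3 α=2/3: [2675/36, 4997/36, 469/9]
= [74, 139, 52]

query (1,2) [L1,L2,L3,L4] — begin 0,0,0
L1 α=1/4: [137/4, 63/2, 243/4]
L2 α=7/8: [6605/32, 2107/16, 5983/32]
L3 α=0: [6605/32, 2107/16, 5983/32]
L4 α=1/6: [38881/192, 4109/32, 10505/64]
→ [203, 128, 164]

query (0,1) [L1,L2,L3,L4] — begin 0,0,0
+L1 (α=1) → [81, 45, 141]
+L2 (α=5/6) → [281/6, 115/2, 293/3]
+L3 (α=1/2) → [1043/12, 383/4, 743/6]
+L4 (α=1/6) → [7975/72, 2039/24, 4465/36]
= [111, 85, 124]

at x=1,y=0 over L1,L2,L3:
after L1 α=3/4: [15/2, 225/4, 51/2]
after L2 α=6/7: [999/14, 5745/28, 1035/14]
after L3 α=0: [999/14, 5745/28, 1035/14]
→ [71, 205, 74]

at x=0,y=0 over L1,L2,L3,L5,L6:
+L1 (α=4/5) → [68, 216/5, 508/5]
+L2 (α=1/7) → [457/7, 1891/35, 4073/35]
+L3 (α=1) → [61, 103, 91]
+L5 (α=1) → [136, 77, 45]
+L6 (α=3/4) → [251/2, 217/2, 117/4]
rounded: [126, 108, 29]

at x=0,y=1 over L1,L2,L3,L5,L6:
L1 α=1: [81, 45, 141]
L2 α=5/6: [281/6, 115/2, 293/3]
L3 α=1/2: [1043/12, 383/4, 743/6]
L5 α=1/3: [2333/18, 431/6, 839/9]
L6 α=1/3: [4340/27, 1034/9, 1687/27]
= [161, 115, 62]

(1,1) stack=L1,L2,L3,L5,L6; from [0,0,0]:
+L1 (α=1/4) → [37, 55/4, 6]
+L2 (α=1/4) → [169/4, 713/16, 133/4]
+L3 (α=1/2) → [1173/8, 3401/32, 449/8]
+L5 (α=3/5) → [3117/20, 11849/80, 2933/20]
+L6 (α=5/8) → [19751/160, 116347/640, 17999/160]
rounded: [123, 182, 112]

query (0,0) [L1,L2,L3,L5] — begin 0,0,0
L1 α=4/5: [68, 216/5, 508/5]
L2 α=1/7: [457/7, 1891/35, 4073/35]
L3 α=1: [61, 103, 91]
L5 α=1: [136, 77, 45]
= [136, 77, 45]

query (2,0) [L1,L2,L3,L5] — begin 0,0,0
L1 α=1/2: [117, 251/2, 173/2]
L2 α=1/4: [199/2, 1067/8, 945/8]
L3 α=7/8: [1725/16, 11987/64, 4585/64]
L5 α=1/2: [2381/32, 22355/128, 12969/128]
= [74, 175, 101]

(1,0) stack=L1,L2,L3,L5; from [0,0,0]:
after L1 α=3/4: [15/2, 225/4, 51/2]
after L2 α=6/7: [999/14, 5745/28, 1035/14]
after L3 α=0: [999/14, 5745/28, 1035/14]
after L5 α=1/5: [674/7, 7334/35, 3204/35]
→ [96, 210, 92]

(2,0) stack=L1,L2,L3; from [0,0,0]:
after L1 α=1/2: [117, 251/2, 173/2]
after L2 α=1/4: [199/2, 1067/8, 945/8]
after L3 α=7/8: [1725/16, 11987/64, 4585/64]
→ [108, 187, 72]
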